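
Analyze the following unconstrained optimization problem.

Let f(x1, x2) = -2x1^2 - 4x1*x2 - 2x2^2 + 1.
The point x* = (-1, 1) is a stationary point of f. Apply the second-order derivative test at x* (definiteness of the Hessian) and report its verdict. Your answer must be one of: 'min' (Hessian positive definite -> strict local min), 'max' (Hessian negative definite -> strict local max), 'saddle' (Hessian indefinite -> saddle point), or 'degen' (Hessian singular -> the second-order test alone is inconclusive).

Compute the Hessian H = grad^2 f:
  H = [[-4, -4], [-4, -4]]
Verify stationarity: grad f(x*) = H x* + g = (0, 0).
Eigenvalues of H: -8, 0.
H has a zero eigenvalue (singular; negative semidefinite but not definite), so H is neither positive definite, negative definite, nor indefinite. The second-order test alone is inconclusive -> degen.
(Indeed, f is constant along the null direction of H through x*, so x* is not a strict local extremum.)

degen


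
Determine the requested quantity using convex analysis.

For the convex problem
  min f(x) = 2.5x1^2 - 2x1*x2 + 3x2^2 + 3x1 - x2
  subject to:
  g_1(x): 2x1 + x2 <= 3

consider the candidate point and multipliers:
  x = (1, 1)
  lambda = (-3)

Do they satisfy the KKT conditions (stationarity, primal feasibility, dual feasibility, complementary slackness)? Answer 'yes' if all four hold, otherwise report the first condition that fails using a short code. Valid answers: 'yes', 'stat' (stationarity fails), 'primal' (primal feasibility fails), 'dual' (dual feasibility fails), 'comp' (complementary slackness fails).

Gradient of f: grad f(x) = Q x + c = (6, 3)
Constraint values g_i(x) = a_i^T x - b_i:
  g_1((1, 1)) = 0
Stationarity residual: grad f(x) + sum_i lambda_i a_i = (0, 0)
  -> stationarity OK
Primal feasibility (all g_i <= 0): OK
Dual feasibility (all lambda_i >= 0): FAILS
Complementary slackness (lambda_i * g_i(x) = 0 for all i): OK

Verdict: the first failing condition is dual_feasibility -> dual.

dual


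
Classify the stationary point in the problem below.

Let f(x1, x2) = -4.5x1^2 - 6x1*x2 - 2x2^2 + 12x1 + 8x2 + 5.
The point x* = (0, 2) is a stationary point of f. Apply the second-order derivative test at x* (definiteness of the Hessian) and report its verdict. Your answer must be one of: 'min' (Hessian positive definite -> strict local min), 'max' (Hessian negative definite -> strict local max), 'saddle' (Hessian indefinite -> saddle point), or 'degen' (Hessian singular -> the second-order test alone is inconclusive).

Compute the Hessian H = grad^2 f:
  H = [[-9, -6], [-6, -4]]
Verify stationarity: grad f(x*) = H x* + g = (0, 0).
Eigenvalues of H: -13, 0.
H has a zero eigenvalue (singular; negative semidefinite but not definite), so H is neither positive definite, negative definite, nor indefinite. The second-order test alone is inconclusive -> degen.
(Indeed, f is constant along the null direction of H through x*, so x* is not a strict local extremum.)

degen


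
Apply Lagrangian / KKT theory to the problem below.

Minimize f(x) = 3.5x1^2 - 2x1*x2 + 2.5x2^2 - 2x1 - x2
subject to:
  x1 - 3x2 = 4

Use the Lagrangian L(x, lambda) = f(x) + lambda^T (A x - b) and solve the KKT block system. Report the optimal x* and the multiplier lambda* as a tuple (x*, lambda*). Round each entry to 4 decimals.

Form the Lagrangian:
  L(x, lambda) = (1/2) x^T Q x + c^T x + lambda^T (A x - b)
Stationarity (grad_x L = 0): Q x + c + A^T lambda = 0.
Primal feasibility: A x = b.

This gives the KKT block system:
  [ Q   A^T ] [ x     ]   [-c ]
  [ A    0  ] [ lambda ] = [ b ]

Solving the linear system:
  x*      = (0.3036, -1.2321)
  lambda* = (-2.5893)
  f(x*)   = 5.4911

x* = (0.3036, -1.2321), lambda* = (-2.5893)


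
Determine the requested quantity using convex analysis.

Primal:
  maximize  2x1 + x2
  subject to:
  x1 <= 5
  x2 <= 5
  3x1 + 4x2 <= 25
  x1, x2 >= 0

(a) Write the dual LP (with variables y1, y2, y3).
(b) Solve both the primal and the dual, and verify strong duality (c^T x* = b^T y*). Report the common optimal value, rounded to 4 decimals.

The standard primal-dual pair for 'max c^T x s.t. A x <= b, x >= 0' is:
  Dual:  min b^T y  s.t.  A^T y >= c,  y >= 0.

So the dual LP is:
  minimize  5y1 + 5y2 + 25y3
  subject to:
    y1 + 3y3 >= 2
    y2 + 4y3 >= 1
    y1, y2, y3 >= 0

Solving the primal: x* = (5, 2.5).
  primal value c^T x* = 12.5.
Solving the dual: y* = (1.25, 0, 0.25).
  dual value b^T y* = 12.5.
Strong duality: c^T x* = b^T y*. Confirmed.

12.5


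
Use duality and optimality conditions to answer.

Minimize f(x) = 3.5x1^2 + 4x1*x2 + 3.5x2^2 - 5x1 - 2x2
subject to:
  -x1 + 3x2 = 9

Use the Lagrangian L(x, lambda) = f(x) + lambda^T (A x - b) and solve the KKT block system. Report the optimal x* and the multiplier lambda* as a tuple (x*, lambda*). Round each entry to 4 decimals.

Form the Lagrangian:
  L(x, lambda) = (1/2) x^T Q x + c^T x + lambda^T (A x - b)
Stationarity (grad_x L = 0): Q x + c + A^T lambda = 0.
Primal feasibility: A x = b.

This gives the KKT block system:
  [ Q   A^T ] [ x     ]   [-c ]
  [ A    0  ] [ lambda ] = [ b ]

Solving the linear system:
  x*      = (-1.2766, 2.5745)
  lambda* = (-3.6383)
  f(x*)   = 16.9894

x* = (-1.2766, 2.5745), lambda* = (-3.6383)


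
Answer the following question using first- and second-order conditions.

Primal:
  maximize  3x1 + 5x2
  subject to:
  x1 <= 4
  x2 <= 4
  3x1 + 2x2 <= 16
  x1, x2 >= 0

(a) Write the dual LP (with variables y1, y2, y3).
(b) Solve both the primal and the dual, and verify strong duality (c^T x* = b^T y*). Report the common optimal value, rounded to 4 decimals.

The standard primal-dual pair for 'max c^T x s.t. A x <= b, x >= 0' is:
  Dual:  min b^T y  s.t.  A^T y >= c,  y >= 0.

So the dual LP is:
  minimize  4y1 + 4y2 + 16y3
  subject to:
    y1 + 3y3 >= 3
    y2 + 2y3 >= 5
    y1, y2, y3 >= 0

Solving the primal: x* = (2.6667, 4).
  primal value c^T x* = 28.
Solving the dual: y* = (0, 3, 1).
  dual value b^T y* = 28.
Strong duality: c^T x* = b^T y*. Confirmed.

28


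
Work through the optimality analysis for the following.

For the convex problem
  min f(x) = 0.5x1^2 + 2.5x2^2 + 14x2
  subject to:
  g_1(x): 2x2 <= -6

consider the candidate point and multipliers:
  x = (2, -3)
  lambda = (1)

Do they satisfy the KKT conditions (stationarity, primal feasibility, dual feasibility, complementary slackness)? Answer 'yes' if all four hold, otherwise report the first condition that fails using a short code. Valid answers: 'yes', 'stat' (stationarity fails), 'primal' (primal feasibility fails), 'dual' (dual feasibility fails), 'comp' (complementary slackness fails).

Gradient of f: grad f(x) = Q x + c = (2, -1)
Constraint values g_i(x) = a_i^T x - b_i:
  g_1((2, -3)) = 0
Stationarity residual: grad f(x) + sum_i lambda_i a_i = (2, 1)
  -> stationarity FAILS
Primal feasibility (all g_i <= 0): OK
Dual feasibility (all lambda_i >= 0): OK
Complementary slackness (lambda_i * g_i(x) = 0 for all i): OK

Verdict: the first failing condition is stationarity -> stat.

stat


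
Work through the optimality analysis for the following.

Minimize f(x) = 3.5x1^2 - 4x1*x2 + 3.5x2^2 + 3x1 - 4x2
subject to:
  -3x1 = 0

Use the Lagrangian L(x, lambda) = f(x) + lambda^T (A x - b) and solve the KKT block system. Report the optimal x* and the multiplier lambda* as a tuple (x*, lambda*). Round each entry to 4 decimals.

Form the Lagrangian:
  L(x, lambda) = (1/2) x^T Q x + c^T x + lambda^T (A x - b)
Stationarity (grad_x L = 0): Q x + c + A^T lambda = 0.
Primal feasibility: A x = b.

This gives the KKT block system:
  [ Q   A^T ] [ x     ]   [-c ]
  [ A    0  ] [ lambda ] = [ b ]

Solving the linear system:
  x*      = (0, 0.5714)
  lambda* = (0.2381)
  f(x*)   = -1.1429

x* = (0, 0.5714), lambda* = (0.2381)


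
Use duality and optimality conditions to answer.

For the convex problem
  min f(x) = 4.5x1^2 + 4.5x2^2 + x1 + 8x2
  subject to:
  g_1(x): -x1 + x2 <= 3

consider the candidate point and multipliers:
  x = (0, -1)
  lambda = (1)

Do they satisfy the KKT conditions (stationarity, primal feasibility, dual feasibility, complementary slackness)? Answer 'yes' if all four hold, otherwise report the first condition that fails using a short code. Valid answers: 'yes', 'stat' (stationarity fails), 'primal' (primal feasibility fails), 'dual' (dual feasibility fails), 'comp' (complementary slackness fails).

Gradient of f: grad f(x) = Q x + c = (1, -1)
Constraint values g_i(x) = a_i^T x - b_i:
  g_1((0, -1)) = -4
Stationarity residual: grad f(x) + sum_i lambda_i a_i = (0, 0)
  -> stationarity OK
Primal feasibility (all g_i <= 0): OK
Dual feasibility (all lambda_i >= 0): OK
Complementary slackness (lambda_i * g_i(x) = 0 for all i): FAILS

Verdict: the first failing condition is complementary_slackness -> comp.

comp


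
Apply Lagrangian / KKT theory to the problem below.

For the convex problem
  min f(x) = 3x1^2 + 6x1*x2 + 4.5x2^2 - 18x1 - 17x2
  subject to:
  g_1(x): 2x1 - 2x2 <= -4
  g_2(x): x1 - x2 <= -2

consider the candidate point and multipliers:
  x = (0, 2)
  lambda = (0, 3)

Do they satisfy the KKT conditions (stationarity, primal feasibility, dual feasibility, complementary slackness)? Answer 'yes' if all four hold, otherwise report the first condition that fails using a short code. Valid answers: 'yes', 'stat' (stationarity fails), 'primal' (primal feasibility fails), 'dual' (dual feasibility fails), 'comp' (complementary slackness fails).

Gradient of f: grad f(x) = Q x + c = (-6, 1)
Constraint values g_i(x) = a_i^T x - b_i:
  g_1((0, 2)) = 0
  g_2((0, 2)) = 0
Stationarity residual: grad f(x) + sum_i lambda_i a_i = (-3, -2)
  -> stationarity FAILS
Primal feasibility (all g_i <= 0): OK
Dual feasibility (all lambda_i >= 0): OK
Complementary slackness (lambda_i * g_i(x) = 0 for all i): OK

Verdict: the first failing condition is stationarity -> stat.

stat


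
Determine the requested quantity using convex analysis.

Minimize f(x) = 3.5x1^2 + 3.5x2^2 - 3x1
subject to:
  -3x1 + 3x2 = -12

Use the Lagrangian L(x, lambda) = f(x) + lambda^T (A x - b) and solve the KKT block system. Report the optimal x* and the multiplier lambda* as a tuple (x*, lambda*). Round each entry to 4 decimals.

Form the Lagrangian:
  L(x, lambda) = (1/2) x^T Q x + c^T x + lambda^T (A x - b)
Stationarity (grad_x L = 0): Q x + c + A^T lambda = 0.
Primal feasibility: A x = b.

This gives the KKT block system:
  [ Q   A^T ] [ x     ]   [-c ]
  [ A    0  ] [ lambda ] = [ b ]

Solving the linear system:
  x*      = (2.2143, -1.7857)
  lambda* = (4.1667)
  f(x*)   = 21.6786

x* = (2.2143, -1.7857), lambda* = (4.1667)


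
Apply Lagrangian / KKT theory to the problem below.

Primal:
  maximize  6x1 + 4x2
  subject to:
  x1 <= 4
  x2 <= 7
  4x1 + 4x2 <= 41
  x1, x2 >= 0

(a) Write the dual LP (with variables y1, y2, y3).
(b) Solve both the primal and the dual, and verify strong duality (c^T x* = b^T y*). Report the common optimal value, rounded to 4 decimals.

The standard primal-dual pair for 'max c^T x s.t. A x <= b, x >= 0' is:
  Dual:  min b^T y  s.t.  A^T y >= c,  y >= 0.

So the dual LP is:
  minimize  4y1 + 7y2 + 41y3
  subject to:
    y1 + 4y3 >= 6
    y2 + 4y3 >= 4
    y1, y2, y3 >= 0

Solving the primal: x* = (4, 6.25).
  primal value c^T x* = 49.
Solving the dual: y* = (2, 0, 1).
  dual value b^T y* = 49.
Strong duality: c^T x* = b^T y*. Confirmed.

49


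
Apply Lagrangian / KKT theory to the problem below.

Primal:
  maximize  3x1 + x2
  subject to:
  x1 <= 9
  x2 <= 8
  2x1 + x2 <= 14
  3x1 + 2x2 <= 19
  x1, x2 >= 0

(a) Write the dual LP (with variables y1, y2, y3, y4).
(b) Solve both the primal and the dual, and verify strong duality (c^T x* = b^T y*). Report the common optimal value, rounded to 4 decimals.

The standard primal-dual pair for 'max c^T x s.t. A x <= b, x >= 0' is:
  Dual:  min b^T y  s.t.  A^T y >= c,  y >= 0.

So the dual LP is:
  minimize  9y1 + 8y2 + 14y3 + 19y4
  subject to:
    y1 + 2y3 + 3y4 >= 3
    y2 + y3 + 2y4 >= 1
    y1, y2, y3, y4 >= 0

Solving the primal: x* = (6.3333, 0).
  primal value c^T x* = 19.
Solving the dual: y* = (0, 0, 0, 1).
  dual value b^T y* = 19.
Strong duality: c^T x* = b^T y*. Confirmed.

19


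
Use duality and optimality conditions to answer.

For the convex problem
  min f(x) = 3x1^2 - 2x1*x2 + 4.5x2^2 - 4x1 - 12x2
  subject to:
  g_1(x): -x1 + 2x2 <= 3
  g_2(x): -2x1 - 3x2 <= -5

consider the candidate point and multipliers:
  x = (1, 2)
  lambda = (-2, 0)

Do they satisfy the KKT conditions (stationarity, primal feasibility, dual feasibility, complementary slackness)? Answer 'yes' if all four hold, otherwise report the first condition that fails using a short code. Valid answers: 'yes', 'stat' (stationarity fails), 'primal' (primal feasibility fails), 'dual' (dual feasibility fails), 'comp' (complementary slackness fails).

Gradient of f: grad f(x) = Q x + c = (-2, 4)
Constraint values g_i(x) = a_i^T x - b_i:
  g_1((1, 2)) = 0
  g_2((1, 2)) = -3
Stationarity residual: grad f(x) + sum_i lambda_i a_i = (0, 0)
  -> stationarity OK
Primal feasibility (all g_i <= 0): OK
Dual feasibility (all lambda_i >= 0): FAILS
Complementary slackness (lambda_i * g_i(x) = 0 for all i): OK

Verdict: the first failing condition is dual_feasibility -> dual.

dual


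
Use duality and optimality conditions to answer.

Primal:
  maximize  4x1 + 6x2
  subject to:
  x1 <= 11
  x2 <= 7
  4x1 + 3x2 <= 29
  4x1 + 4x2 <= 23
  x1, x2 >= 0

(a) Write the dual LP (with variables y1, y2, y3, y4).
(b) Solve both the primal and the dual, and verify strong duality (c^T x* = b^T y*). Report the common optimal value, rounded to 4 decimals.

The standard primal-dual pair for 'max c^T x s.t. A x <= b, x >= 0' is:
  Dual:  min b^T y  s.t.  A^T y >= c,  y >= 0.

So the dual LP is:
  minimize  11y1 + 7y2 + 29y3 + 23y4
  subject to:
    y1 + 4y3 + 4y4 >= 4
    y2 + 3y3 + 4y4 >= 6
    y1, y2, y3, y4 >= 0

Solving the primal: x* = (0, 5.75).
  primal value c^T x* = 34.5.
Solving the dual: y* = (0, 0, 0, 1.5).
  dual value b^T y* = 34.5.
Strong duality: c^T x* = b^T y*. Confirmed.

34.5


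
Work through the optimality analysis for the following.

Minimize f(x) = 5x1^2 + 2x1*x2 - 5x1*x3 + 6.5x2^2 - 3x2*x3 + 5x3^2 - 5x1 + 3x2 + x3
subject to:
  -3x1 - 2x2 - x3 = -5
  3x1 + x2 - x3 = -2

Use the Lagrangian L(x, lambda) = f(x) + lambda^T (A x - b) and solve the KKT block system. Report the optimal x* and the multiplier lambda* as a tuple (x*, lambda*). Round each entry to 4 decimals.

Form the Lagrangian:
  L(x, lambda) = (1/2) x^T Q x + c^T x + lambda^T (A x - b)
Stationarity (grad_x L = 0): Q x + c + A^T lambda = 0.
Primal feasibility: A x = b.

This gives the KKT block system:
  [ Q   A^T ] [ x     ]   [-c ]
  [ A    0  ] [ lambda ] = [ b ]

Solving the linear system:
  x*      = (0.0606, 0.8788, 3.0606)
  lambda* = (11.3434, 17.3232)
  f(x*)   = 48.3788

x* = (0.0606, 0.8788, 3.0606), lambda* = (11.3434, 17.3232)


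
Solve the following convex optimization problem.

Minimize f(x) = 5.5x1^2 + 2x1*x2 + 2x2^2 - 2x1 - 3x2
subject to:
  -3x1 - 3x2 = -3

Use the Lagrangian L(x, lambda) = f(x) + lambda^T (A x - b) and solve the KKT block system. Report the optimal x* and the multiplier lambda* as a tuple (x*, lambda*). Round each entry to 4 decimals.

Form the Lagrangian:
  L(x, lambda) = (1/2) x^T Q x + c^T x + lambda^T (A x - b)
Stationarity (grad_x L = 0): Q x + c + A^T lambda = 0.
Primal feasibility: A x = b.

This gives the KKT block system:
  [ Q   A^T ] [ x     ]   [-c ]
  [ A    0  ] [ lambda ] = [ b ]

Solving the linear system:
  x*      = (0.0909, 0.9091)
  lambda* = (0.2727)
  f(x*)   = -1.0455

x* = (0.0909, 0.9091), lambda* = (0.2727)


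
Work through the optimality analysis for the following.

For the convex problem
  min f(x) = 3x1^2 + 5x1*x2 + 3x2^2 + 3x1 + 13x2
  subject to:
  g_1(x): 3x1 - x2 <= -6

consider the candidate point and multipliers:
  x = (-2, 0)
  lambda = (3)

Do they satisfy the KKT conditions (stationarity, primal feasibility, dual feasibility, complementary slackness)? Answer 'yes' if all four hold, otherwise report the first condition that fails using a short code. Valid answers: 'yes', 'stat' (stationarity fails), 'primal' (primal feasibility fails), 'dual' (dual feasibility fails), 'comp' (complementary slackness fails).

Gradient of f: grad f(x) = Q x + c = (-9, 3)
Constraint values g_i(x) = a_i^T x - b_i:
  g_1((-2, 0)) = 0
Stationarity residual: grad f(x) + sum_i lambda_i a_i = (0, 0)
  -> stationarity OK
Primal feasibility (all g_i <= 0): OK
Dual feasibility (all lambda_i >= 0): OK
Complementary slackness (lambda_i * g_i(x) = 0 for all i): OK

Verdict: yes, KKT holds.

yes


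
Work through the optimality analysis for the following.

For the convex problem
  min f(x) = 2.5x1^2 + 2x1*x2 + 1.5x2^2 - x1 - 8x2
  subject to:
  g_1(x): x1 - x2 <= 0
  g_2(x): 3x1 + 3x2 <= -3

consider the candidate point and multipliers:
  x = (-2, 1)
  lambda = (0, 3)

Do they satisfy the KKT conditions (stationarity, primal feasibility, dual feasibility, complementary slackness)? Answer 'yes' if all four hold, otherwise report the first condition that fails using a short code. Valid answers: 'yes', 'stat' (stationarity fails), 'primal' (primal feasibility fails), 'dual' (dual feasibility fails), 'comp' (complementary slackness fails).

Gradient of f: grad f(x) = Q x + c = (-9, -9)
Constraint values g_i(x) = a_i^T x - b_i:
  g_1((-2, 1)) = -3
  g_2((-2, 1)) = 0
Stationarity residual: grad f(x) + sum_i lambda_i a_i = (0, 0)
  -> stationarity OK
Primal feasibility (all g_i <= 0): OK
Dual feasibility (all lambda_i >= 0): OK
Complementary slackness (lambda_i * g_i(x) = 0 for all i): OK

Verdict: yes, KKT holds.

yes


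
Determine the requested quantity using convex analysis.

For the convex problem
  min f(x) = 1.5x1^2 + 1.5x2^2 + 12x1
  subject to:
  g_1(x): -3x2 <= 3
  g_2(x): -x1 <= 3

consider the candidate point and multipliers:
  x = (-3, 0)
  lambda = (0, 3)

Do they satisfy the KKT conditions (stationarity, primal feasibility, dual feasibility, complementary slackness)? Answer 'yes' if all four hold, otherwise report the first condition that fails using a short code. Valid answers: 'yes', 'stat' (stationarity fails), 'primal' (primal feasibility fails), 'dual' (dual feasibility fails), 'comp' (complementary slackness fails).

Gradient of f: grad f(x) = Q x + c = (3, 0)
Constraint values g_i(x) = a_i^T x - b_i:
  g_1((-3, 0)) = -3
  g_2((-3, 0)) = 0
Stationarity residual: grad f(x) + sum_i lambda_i a_i = (0, 0)
  -> stationarity OK
Primal feasibility (all g_i <= 0): OK
Dual feasibility (all lambda_i >= 0): OK
Complementary slackness (lambda_i * g_i(x) = 0 for all i): OK

Verdict: yes, KKT holds.

yes


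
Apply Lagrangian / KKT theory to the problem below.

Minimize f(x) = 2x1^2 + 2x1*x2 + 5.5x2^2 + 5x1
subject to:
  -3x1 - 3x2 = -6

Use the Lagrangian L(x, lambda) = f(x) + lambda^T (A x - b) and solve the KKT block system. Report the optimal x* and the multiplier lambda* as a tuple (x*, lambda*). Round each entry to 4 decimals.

Form the Lagrangian:
  L(x, lambda) = (1/2) x^T Q x + c^T x + lambda^T (A x - b)
Stationarity (grad_x L = 0): Q x + c + A^T lambda = 0.
Primal feasibility: A x = b.

This gives the KKT block system:
  [ Q   A^T ] [ x     ]   [-c ]
  [ A    0  ] [ lambda ] = [ b ]

Solving the linear system:
  x*      = (1.1818, 0.8182)
  lambda* = (3.7879)
  f(x*)   = 14.3182

x* = (1.1818, 0.8182), lambda* = (3.7879)


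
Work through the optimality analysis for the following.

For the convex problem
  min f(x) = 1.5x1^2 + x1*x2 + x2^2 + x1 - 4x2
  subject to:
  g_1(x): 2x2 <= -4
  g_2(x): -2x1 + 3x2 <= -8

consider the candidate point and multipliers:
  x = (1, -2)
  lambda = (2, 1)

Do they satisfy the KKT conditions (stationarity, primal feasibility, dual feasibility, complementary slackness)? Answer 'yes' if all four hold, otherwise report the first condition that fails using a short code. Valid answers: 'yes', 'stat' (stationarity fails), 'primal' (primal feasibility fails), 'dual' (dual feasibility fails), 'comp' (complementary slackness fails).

Gradient of f: grad f(x) = Q x + c = (2, -7)
Constraint values g_i(x) = a_i^T x - b_i:
  g_1((1, -2)) = 0
  g_2((1, -2)) = 0
Stationarity residual: grad f(x) + sum_i lambda_i a_i = (0, 0)
  -> stationarity OK
Primal feasibility (all g_i <= 0): OK
Dual feasibility (all lambda_i >= 0): OK
Complementary slackness (lambda_i * g_i(x) = 0 for all i): OK

Verdict: yes, KKT holds.

yes


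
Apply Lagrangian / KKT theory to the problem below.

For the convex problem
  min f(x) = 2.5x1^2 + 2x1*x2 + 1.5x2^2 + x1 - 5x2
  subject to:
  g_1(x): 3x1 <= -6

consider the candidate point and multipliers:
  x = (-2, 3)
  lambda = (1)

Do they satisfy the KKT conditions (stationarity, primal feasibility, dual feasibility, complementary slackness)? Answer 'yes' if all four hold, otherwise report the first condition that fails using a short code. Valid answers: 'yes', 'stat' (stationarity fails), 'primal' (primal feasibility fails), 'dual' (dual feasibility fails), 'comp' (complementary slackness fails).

Gradient of f: grad f(x) = Q x + c = (-3, 0)
Constraint values g_i(x) = a_i^T x - b_i:
  g_1((-2, 3)) = 0
Stationarity residual: grad f(x) + sum_i lambda_i a_i = (0, 0)
  -> stationarity OK
Primal feasibility (all g_i <= 0): OK
Dual feasibility (all lambda_i >= 0): OK
Complementary slackness (lambda_i * g_i(x) = 0 for all i): OK

Verdict: yes, KKT holds.

yes


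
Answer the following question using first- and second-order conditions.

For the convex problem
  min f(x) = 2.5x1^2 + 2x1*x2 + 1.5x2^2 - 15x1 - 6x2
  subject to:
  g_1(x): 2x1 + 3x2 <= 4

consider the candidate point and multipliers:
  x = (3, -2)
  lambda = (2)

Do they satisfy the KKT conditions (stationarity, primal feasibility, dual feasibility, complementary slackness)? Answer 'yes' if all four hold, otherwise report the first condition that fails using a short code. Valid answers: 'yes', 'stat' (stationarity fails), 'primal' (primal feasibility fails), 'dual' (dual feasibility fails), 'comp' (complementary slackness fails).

Gradient of f: grad f(x) = Q x + c = (-4, -6)
Constraint values g_i(x) = a_i^T x - b_i:
  g_1((3, -2)) = -4
Stationarity residual: grad f(x) + sum_i lambda_i a_i = (0, 0)
  -> stationarity OK
Primal feasibility (all g_i <= 0): OK
Dual feasibility (all lambda_i >= 0): OK
Complementary slackness (lambda_i * g_i(x) = 0 for all i): FAILS

Verdict: the first failing condition is complementary_slackness -> comp.

comp


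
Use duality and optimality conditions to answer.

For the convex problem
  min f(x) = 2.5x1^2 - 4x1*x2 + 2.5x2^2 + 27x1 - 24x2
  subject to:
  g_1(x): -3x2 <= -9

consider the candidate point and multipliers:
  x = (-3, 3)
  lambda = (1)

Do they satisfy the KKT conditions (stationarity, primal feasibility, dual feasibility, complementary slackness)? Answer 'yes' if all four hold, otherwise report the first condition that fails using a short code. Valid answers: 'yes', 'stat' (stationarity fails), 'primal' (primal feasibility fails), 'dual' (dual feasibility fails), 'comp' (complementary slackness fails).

Gradient of f: grad f(x) = Q x + c = (0, 3)
Constraint values g_i(x) = a_i^T x - b_i:
  g_1((-3, 3)) = 0
Stationarity residual: grad f(x) + sum_i lambda_i a_i = (0, 0)
  -> stationarity OK
Primal feasibility (all g_i <= 0): OK
Dual feasibility (all lambda_i >= 0): OK
Complementary slackness (lambda_i * g_i(x) = 0 for all i): OK

Verdict: yes, KKT holds.

yes


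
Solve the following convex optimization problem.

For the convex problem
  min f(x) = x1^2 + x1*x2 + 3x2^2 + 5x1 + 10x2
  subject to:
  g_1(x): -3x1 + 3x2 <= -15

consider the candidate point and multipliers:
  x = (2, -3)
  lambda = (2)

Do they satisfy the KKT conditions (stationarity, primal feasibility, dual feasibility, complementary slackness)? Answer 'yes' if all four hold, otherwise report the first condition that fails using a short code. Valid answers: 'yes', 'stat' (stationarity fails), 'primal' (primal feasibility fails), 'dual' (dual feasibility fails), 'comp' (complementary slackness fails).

Gradient of f: grad f(x) = Q x + c = (6, -6)
Constraint values g_i(x) = a_i^T x - b_i:
  g_1((2, -3)) = 0
Stationarity residual: grad f(x) + sum_i lambda_i a_i = (0, 0)
  -> stationarity OK
Primal feasibility (all g_i <= 0): OK
Dual feasibility (all lambda_i >= 0): OK
Complementary slackness (lambda_i * g_i(x) = 0 for all i): OK

Verdict: yes, KKT holds.

yes


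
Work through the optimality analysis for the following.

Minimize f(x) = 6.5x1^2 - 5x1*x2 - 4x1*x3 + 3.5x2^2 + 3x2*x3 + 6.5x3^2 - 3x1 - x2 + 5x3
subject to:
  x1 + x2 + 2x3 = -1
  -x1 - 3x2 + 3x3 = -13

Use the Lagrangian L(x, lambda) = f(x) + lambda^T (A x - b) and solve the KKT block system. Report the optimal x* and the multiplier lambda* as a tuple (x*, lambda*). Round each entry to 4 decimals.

Form the Lagrangian:
  L(x, lambda) = (1/2) x^T Q x + c^T x + lambda^T (A x - b)
Stationarity (grad_x L = 0): Q x + c + A^T lambda = 0.
Primal feasibility: A x = b.

This gives the KKT block system:
  [ Q   A^T ] [ x     ]   [-c ]
  [ A    0  ] [ lambda ] = [ b ]

Solving the linear system:
  x*      = (0.5346, 2.2585, -1.8966)
  lambda* = (2.8573, 3.1013)
  f(x*)   = 14.9147

x* = (0.5346, 2.2585, -1.8966), lambda* = (2.8573, 3.1013)


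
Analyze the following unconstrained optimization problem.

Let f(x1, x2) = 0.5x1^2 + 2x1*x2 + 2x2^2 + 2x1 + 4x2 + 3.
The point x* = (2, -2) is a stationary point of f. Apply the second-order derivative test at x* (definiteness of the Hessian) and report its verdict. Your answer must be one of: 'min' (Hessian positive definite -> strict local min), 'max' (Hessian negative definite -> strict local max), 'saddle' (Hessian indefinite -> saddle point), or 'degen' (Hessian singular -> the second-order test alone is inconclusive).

Compute the Hessian H = grad^2 f:
  H = [[1, 2], [2, 4]]
Verify stationarity: grad f(x*) = H x* + g = (0, 0).
Eigenvalues of H: 0, 5.
H has a zero eigenvalue (singular; positive semidefinite but not definite), so H is neither positive definite, negative definite, nor indefinite. The second-order test alone is inconclusive -> degen.
(Indeed, f is constant along the null direction of H through x*, so x* is not a strict local extremum.)

degen


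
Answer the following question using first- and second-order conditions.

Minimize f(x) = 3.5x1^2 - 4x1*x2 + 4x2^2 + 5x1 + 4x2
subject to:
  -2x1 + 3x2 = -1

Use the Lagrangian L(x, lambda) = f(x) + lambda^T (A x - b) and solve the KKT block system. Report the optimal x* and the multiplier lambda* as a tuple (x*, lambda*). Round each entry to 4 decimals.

Form the Lagrangian:
  L(x, lambda) = (1/2) x^T Q x + c^T x + lambda^T (A x - b)
Stationarity (grad_x L = 0): Q x + c + A^T lambda = 0.
Primal feasibility: A x = b.

This gives the KKT block system:
  [ Q   A^T ] [ x     ]   [-c ]
  [ A    0  ] [ lambda ] = [ b ]

Solving the linear system:
  x*      = (-1.383, -1.2553)
  lambda* = (0.1702)
  f(x*)   = -5.883

x* = (-1.383, -1.2553), lambda* = (0.1702)


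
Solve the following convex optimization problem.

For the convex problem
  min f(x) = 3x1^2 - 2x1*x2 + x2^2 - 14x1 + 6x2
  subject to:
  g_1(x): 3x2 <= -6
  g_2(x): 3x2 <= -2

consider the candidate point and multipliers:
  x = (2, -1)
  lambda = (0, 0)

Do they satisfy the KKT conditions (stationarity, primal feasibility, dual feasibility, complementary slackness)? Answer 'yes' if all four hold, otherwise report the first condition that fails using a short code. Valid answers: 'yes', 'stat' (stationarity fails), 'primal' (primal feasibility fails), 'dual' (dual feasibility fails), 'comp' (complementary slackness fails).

Gradient of f: grad f(x) = Q x + c = (0, 0)
Constraint values g_i(x) = a_i^T x - b_i:
  g_1((2, -1)) = 3
  g_2((2, -1)) = -1
Stationarity residual: grad f(x) + sum_i lambda_i a_i = (0, 0)
  -> stationarity OK
Primal feasibility (all g_i <= 0): FAILS
Dual feasibility (all lambda_i >= 0): OK
Complementary slackness (lambda_i * g_i(x) = 0 for all i): OK

Verdict: the first failing condition is primal_feasibility -> primal.

primal


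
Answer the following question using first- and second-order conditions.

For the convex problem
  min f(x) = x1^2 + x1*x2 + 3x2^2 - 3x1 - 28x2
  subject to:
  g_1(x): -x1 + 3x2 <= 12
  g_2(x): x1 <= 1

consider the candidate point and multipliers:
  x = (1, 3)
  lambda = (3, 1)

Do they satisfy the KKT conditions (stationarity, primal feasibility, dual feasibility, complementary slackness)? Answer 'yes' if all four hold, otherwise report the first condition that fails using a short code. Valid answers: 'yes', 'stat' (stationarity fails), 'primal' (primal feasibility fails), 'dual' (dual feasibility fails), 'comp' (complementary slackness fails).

Gradient of f: grad f(x) = Q x + c = (2, -9)
Constraint values g_i(x) = a_i^T x - b_i:
  g_1((1, 3)) = -4
  g_2((1, 3)) = 0
Stationarity residual: grad f(x) + sum_i lambda_i a_i = (0, 0)
  -> stationarity OK
Primal feasibility (all g_i <= 0): OK
Dual feasibility (all lambda_i >= 0): OK
Complementary slackness (lambda_i * g_i(x) = 0 for all i): FAILS

Verdict: the first failing condition is complementary_slackness -> comp.

comp


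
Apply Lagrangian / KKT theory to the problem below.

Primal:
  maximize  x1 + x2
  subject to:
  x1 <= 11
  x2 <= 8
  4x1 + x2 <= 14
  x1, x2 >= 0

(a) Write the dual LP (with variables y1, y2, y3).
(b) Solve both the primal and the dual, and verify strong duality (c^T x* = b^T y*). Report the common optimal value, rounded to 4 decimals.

The standard primal-dual pair for 'max c^T x s.t. A x <= b, x >= 0' is:
  Dual:  min b^T y  s.t.  A^T y >= c,  y >= 0.

So the dual LP is:
  minimize  11y1 + 8y2 + 14y3
  subject to:
    y1 + 4y3 >= 1
    y2 + y3 >= 1
    y1, y2, y3 >= 0

Solving the primal: x* = (1.5, 8).
  primal value c^T x* = 9.5.
Solving the dual: y* = (0, 0.75, 0.25).
  dual value b^T y* = 9.5.
Strong duality: c^T x* = b^T y*. Confirmed.

9.5


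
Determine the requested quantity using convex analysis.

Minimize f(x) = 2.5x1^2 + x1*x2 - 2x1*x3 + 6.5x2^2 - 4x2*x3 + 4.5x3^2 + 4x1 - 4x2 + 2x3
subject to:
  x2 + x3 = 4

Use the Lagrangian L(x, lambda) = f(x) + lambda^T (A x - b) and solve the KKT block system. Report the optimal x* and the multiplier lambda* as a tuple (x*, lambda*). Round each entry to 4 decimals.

Form the Lagrangian:
  L(x, lambda) = (1/2) x^T Q x + c^T x + lambda^T (A x - b)
Stationarity (grad_x L = 0): Q x + c + A^T lambda = 0.
Primal feasibility: A x = b.

This gives the KKT block system:
  [ Q   A^T ] [ x     ]   [-c ]
  [ A    0  ] [ lambda ] = [ b ]

Solving the linear system:
  x*      = (-0.383, 1.9716, 2.0284)
  lambda* = (-13.1348)
  f(x*)   = 23.5887

x* = (-0.383, 1.9716, 2.0284), lambda* = (-13.1348)


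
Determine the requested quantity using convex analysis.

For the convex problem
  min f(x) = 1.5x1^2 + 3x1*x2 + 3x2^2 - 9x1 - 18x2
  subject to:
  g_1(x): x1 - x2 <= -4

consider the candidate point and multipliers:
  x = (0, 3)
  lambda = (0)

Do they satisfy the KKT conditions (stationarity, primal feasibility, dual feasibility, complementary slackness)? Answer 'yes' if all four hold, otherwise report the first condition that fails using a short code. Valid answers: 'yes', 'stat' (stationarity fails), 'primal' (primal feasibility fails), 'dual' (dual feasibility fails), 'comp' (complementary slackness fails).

Gradient of f: grad f(x) = Q x + c = (0, 0)
Constraint values g_i(x) = a_i^T x - b_i:
  g_1((0, 3)) = 1
Stationarity residual: grad f(x) + sum_i lambda_i a_i = (0, 0)
  -> stationarity OK
Primal feasibility (all g_i <= 0): FAILS
Dual feasibility (all lambda_i >= 0): OK
Complementary slackness (lambda_i * g_i(x) = 0 for all i): OK

Verdict: the first failing condition is primal_feasibility -> primal.

primal


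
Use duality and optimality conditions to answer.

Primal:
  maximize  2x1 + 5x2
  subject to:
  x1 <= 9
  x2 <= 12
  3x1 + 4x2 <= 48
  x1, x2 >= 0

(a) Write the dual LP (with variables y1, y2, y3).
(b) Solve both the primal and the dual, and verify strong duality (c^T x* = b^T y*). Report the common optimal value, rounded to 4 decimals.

The standard primal-dual pair for 'max c^T x s.t. A x <= b, x >= 0' is:
  Dual:  min b^T y  s.t.  A^T y >= c,  y >= 0.

So the dual LP is:
  minimize  9y1 + 12y2 + 48y3
  subject to:
    y1 + 3y3 >= 2
    y2 + 4y3 >= 5
    y1, y2, y3 >= 0

Solving the primal: x* = (0, 12).
  primal value c^T x* = 60.
Solving the dual: y* = (0, 0, 1.25).
  dual value b^T y* = 60.
Strong duality: c^T x* = b^T y*. Confirmed.

60


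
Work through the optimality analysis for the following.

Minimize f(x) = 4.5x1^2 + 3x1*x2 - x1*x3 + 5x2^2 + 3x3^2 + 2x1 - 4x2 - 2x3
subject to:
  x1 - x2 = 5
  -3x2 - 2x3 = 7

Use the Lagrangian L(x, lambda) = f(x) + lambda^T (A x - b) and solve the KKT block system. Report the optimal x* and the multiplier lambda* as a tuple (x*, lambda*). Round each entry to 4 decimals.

Form the Lagrangian:
  L(x, lambda) = (1/2) x^T Q x + c^T x + lambda^T (A x - b)
Stationarity (grad_x L = 0): Q x + c + A^T lambda = 0.
Primal feasibility: A x = b.

This gives the KKT block system:
  [ Q   A^T ] [ x     ]   [-c ]
  [ A    0  ] [ lambda ] = [ b ]

Solving the linear system:
  x*      = (2.506, -2.494, 0.241)
  lambda* = (-16.8313, -1.5301)
  f(x*)   = 54.6867

x* = (2.506, -2.494, 0.241), lambda* = (-16.8313, -1.5301)


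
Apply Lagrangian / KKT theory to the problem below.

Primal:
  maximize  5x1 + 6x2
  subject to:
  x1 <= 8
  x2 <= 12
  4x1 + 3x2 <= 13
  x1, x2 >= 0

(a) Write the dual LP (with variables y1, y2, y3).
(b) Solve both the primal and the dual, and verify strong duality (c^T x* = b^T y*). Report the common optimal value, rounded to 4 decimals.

The standard primal-dual pair for 'max c^T x s.t. A x <= b, x >= 0' is:
  Dual:  min b^T y  s.t.  A^T y >= c,  y >= 0.

So the dual LP is:
  minimize  8y1 + 12y2 + 13y3
  subject to:
    y1 + 4y3 >= 5
    y2 + 3y3 >= 6
    y1, y2, y3 >= 0

Solving the primal: x* = (0, 4.3333).
  primal value c^T x* = 26.
Solving the dual: y* = (0, 0, 2).
  dual value b^T y* = 26.
Strong duality: c^T x* = b^T y*. Confirmed.

26


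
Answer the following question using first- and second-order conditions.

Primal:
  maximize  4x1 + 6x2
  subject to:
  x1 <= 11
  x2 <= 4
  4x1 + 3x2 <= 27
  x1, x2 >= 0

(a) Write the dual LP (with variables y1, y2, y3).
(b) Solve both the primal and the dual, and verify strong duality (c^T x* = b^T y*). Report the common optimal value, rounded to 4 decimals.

The standard primal-dual pair for 'max c^T x s.t. A x <= b, x >= 0' is:
  Dual:  min b^T y  s.t.  A^T y >= c,  y >= 0.

So the dual LP is:
  minimize  11y1 + 4y2 + 27y3
  subject to:
    y1 + 4y3 >= 4
    y2 + 3y3 >= 6
    y1, y2, y3 >= 0

Solving the primal: x* = (3.75, 4).
  primal value c^T x* = 39.
Solving the dual: y* = (0, 3, 1).
  dual value b^T y* = 39.
Strong duality: c^T x* = b^T y*. Confirmed.

39


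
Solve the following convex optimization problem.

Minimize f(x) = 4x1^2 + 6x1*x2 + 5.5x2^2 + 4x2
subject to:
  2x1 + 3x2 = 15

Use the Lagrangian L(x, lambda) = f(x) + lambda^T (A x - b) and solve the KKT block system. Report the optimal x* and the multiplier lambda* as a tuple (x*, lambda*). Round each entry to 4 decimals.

Form the Lagrangian:
  L(x, lambda) = (1/2) x^T Q x + c^T x + lambda^T (A x - b)
Stationarity (grad_x L = 0): Q x + c + A^T lambda = 0.
Primal feasibility: A x = b.

This gives the KKT block system:
  [ Q   A^T ] [ x     ]   [-c ]
  [ A    0  ] [ lambda ] = [ b ]

Solving the linear system:
  x*      = (1.9091, 3.7273)
  lambda* = (-18.8182)
  f(x*)   = 148.5909

x* = (1.9091, 3.7273), lambda* = (-18.8182)


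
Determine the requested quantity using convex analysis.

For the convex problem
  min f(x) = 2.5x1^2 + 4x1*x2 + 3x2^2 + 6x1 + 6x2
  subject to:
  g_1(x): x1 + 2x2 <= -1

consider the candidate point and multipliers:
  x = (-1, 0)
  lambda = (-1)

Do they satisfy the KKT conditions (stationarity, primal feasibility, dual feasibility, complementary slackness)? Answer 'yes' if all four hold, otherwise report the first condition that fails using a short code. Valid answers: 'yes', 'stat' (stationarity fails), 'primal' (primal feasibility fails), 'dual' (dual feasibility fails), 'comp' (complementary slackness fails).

Gradient of f: grad f(x) = Q x + c = (1, 2)
Constraint values g_i(x) = a_i^T x - b_i:
  g_1((-1, 0)) = 0
Stationarity residual: grad f(x) + sum_i lambda_i a_i = (0, 0)
  -> stationarity OK
Primal feasibility (all g_i <= 0): OK
Dual feasibility (all lambda_i >= 0): FAILS
Complementary slackness (lambda_i * g_i(x) = 0 for all i): OK

Verdict: the first failing condition is dual_feasibility -> dual.

dual


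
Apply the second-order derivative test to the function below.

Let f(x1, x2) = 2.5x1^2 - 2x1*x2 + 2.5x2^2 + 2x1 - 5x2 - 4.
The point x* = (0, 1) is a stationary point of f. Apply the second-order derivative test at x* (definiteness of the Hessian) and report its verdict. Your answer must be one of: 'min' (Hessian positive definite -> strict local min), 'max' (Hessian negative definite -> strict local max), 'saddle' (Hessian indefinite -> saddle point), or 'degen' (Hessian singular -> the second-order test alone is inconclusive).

Compute the Hessian H = grad^2 f:
  H = [[5, -2], [-2, 5]]
Verify stationarity: grad f(x*) = H x* + g = (0, 0).
Eigenvalues of H: 3, 7.
Both eigenvalues > 0, so H is positive definite -> x* is a strict local min.

min


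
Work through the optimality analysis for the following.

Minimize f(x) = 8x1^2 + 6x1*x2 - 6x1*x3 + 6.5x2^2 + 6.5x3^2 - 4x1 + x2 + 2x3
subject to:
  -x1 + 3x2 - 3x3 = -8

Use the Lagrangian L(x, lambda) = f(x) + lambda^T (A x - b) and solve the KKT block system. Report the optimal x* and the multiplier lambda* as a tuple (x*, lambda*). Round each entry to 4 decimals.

Form the Lagrangian:
  L(x, lambda) = (1/2) x^T Q x + c^T x + lambda^T (A x - b)
Stationarity (grad_x L = 0): Q x + c + A^T lambda = 0.
Primal feasibility: A x = b.

This gives the KKT block system:
  [ Q   A^T ] [ x     ]   [-c ]
  [ A    0  ] [ lambda ] = [ b ]

Solving the linear system:
  x*      = (1.252, -1.24, 1.0093)
  lambda* = (2.5362)
  f(x*)   = 8.03

x* = (1.252, -1.24, 1.0093), lambda* = (2.5362)


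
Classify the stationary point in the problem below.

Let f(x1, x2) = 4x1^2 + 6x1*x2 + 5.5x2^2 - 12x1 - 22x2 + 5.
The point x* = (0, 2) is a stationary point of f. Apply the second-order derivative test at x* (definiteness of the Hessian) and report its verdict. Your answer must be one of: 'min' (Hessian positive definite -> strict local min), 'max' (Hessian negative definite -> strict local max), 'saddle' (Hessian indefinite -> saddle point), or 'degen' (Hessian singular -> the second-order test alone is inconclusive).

Compute the Hessian H = grad^2 f:
  H = [[8, 6], [6, 11]]
Verify stationarity: grad f(x*) = H x* + g = (0, 0).
Eigenvalues of H: 3.3153, 15.6847.
Both eigenvalues > 0, so H is positive definite -> x* is a strict local min.

min


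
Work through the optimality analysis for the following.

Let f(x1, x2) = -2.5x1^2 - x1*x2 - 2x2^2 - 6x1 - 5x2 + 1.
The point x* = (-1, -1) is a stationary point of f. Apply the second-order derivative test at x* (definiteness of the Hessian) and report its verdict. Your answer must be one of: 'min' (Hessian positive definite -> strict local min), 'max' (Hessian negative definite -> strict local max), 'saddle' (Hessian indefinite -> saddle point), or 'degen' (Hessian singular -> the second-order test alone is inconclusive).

Compute the Hessian H = grad^2 f:
  H = [[-5, -1], [-1, -4]]
Verify stationarity: grad f(x*) = H x* + g = (0, 0).
Eigenvalues of H: -5.618, -3.382.
Both eigenvalues < 0, so H is negative definite -> x* is a strict local max.

max


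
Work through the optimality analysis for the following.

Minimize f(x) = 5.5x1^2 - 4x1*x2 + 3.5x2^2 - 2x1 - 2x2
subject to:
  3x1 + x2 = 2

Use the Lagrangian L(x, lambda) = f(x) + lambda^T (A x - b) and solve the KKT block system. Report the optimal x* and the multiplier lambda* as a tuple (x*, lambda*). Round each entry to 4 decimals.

Form the Lagrangian:
  L(x, lambda) = (1/2) x^T Q x + c^T x + lambda^T (A x - b)
Stationarity (grad_x L = 0): Q x + c + A^T lambda = 0.
Primal feasibility: A x = b.

This gives the KKT block system:
  [ Q   A^T ] [ x     ]   [-c ]
  [ A    0  ] [ lambda ] = [ b ]

Solving the linear system:
  x*      = (0.4694, 0.5918)
  lambda* = (-0.2653)
  f(x*)   = -0.7959

x* = (0.4694, 0.5918), lambda* = (-0.2653)
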